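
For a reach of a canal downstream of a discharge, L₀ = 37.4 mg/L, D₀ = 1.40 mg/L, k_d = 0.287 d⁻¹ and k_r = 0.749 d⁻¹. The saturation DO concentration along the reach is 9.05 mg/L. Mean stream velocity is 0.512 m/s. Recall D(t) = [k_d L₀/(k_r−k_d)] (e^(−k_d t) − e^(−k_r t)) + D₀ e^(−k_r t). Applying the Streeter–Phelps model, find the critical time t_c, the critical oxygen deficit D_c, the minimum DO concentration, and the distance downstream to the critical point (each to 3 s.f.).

t_c ≈ 1.94 d; D_c ≈ 8.21 mg/L; min DO ≈ 0.842 mg/L; x_c ≈ 85.9 km

At the critical point dD/dt = 0, so k_d L₀ e^(−k_d t) = k_r D. Substituting D(t) from the Streeter–Phelps equation and solving for t gives
t_c = ln[(k_r/k_d)(1 − D₀(k_r−k_d)/(k_d L₀))] / (k_r−k_d).
Here k_r−k_d = 0.4620 d⁻¹ and 1 − D₀(k_r−k_d)/(k_d L₀) = 1 − 1.40×0.4620/(0.287×37.4) = 0.9397, so
t_c = ln(2.610 × 0.9397) / 0.4620 = 0.8971 / 0.4620 = 1.942 d.
D_c = (k_d/k_r) L₀ e^(−k_d t_c) = (0.287/0.749) × 37.4 × e^(−0.287×1.942) = 0.3832 × 37.4 × 0.5728 = 8.208 mg/L.
Minimum DO = C_s − D_c = 9.05 − 8.208 = 0.8419 mg/L.
x_c = v t_c = 0.512 m/s × 1.942 d × 86400 s/d = 85900 m ≈ 85.9 km.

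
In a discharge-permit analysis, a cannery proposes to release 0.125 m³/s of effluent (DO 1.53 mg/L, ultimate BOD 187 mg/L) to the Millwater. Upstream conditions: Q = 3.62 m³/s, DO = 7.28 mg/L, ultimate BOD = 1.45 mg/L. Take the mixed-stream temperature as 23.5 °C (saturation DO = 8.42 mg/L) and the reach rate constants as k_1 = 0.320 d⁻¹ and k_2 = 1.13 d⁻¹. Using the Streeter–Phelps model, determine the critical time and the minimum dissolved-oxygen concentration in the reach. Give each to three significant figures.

t_c ≈ 0.839 d; minimum DO ≈ 6.77 mg/L

Mixed DO = (3.62×7.28 + 0.125×1.53)/(3.62+0.125) = 26.54/3.745 = 7.088 mg/L.
Mixed L₀ = (3.62×1.45 + 0.125×187)/(3.745) = 28.62/3.745 = 7.643 mg/L.
Initial deficit D₀ = C_s − DO₀ = 8.42 − 7.088 = 1.332 mg/L.
t_c = (1/0.8100) ln[(1.13/0.320)(1 − 1.332×0.8100/(0.320×7.643))] = 1.235 × ln(1.974) = 0.8393 d.
D_c = (0.320/1.13) × 7.643 × e^(−0.320×0.8393) = 0.2832 × 7.643 × 0.7645 = 1.655 mg/L.
Minimum DO = 8.42 − 1.655 = 6.765 mg/L.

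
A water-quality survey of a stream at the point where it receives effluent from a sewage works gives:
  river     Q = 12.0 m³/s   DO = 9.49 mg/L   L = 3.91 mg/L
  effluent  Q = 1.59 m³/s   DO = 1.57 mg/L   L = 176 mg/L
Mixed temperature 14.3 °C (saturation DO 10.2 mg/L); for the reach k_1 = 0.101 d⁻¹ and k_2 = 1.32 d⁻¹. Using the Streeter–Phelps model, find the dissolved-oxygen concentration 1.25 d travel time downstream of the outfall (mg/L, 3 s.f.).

Mixed DO = (12.0×9.49 + 1.59×1.57)/(12.0+1.59) = 116.4/13.59 = 8.563 mg/L.
Mixed L₀ = (12.0×3.91 + 1.59×176)/(13.59) = 326.8/13.59 = 24.04 mg/L.
Initial deficit D₀ = C_s − DO₀ = 10.2 − 8.563 = 1.637 mg/L.
D(1.25) = [0.101×24.04/(1.32−0.101)](e^(−0.101×1.25) − e^(−1.32×1.25)) + 1.637 e^(−1.32×1.25)
= 1.992 × (0.8814 − 0.1920) + 1.637 × 0.1920 = 1.688 mg/L.
DO = 10.2 − 1.688 = 8.512 mg/L.

DO ≈ 8.51 mg/L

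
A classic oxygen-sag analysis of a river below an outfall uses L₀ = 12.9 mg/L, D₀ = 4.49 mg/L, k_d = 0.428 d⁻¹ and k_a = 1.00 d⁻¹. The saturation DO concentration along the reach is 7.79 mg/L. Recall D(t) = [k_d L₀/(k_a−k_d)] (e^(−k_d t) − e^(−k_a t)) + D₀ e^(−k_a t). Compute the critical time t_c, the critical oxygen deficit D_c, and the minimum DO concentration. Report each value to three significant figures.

t_c ≈ 0.390 d; D_c ≈ 4.67 mg/L; min DO ≈ 3.12 mg/L

t_c = [1/(k_a−k_d)] ln[(k_a/k_d)(1 − D₀(k_a−k_d)/(k_d L₀))]
= [1/(1.00−0.428)] ln[(1.00/0.428)(1 − 4.49×0.5720/(0.428×12.9))]
= (1/0.5720) ln[2.336 × 0.5348] = 1.748 × ln(1.250) = 1.748 × 0.2228 = 0.3896 d.
L(t_c) = L₀ e^(−k_d t_c) = 12.9 × 0.8464 = 10.92 mg/L, and at the critical point k_a D_c = k_d L, so D_c = (0.428/1.00) × 10.92 = 4.673 mg/L.
Minimum DO = C_s − D_c = 7.79 − 4.673 = 3.117 mg/L.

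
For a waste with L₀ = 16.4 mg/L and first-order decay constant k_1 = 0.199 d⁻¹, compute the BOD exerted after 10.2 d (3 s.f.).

y ≈ 14.2 mg/L

y_t = L₀(1 − e^(−k_1 t)) = 16.4 × (1 − e^(−0.199×10.2))
= 16.4 × (1 − 0.1314) = 16.4 × 0.8686 = 14.25 mg/L.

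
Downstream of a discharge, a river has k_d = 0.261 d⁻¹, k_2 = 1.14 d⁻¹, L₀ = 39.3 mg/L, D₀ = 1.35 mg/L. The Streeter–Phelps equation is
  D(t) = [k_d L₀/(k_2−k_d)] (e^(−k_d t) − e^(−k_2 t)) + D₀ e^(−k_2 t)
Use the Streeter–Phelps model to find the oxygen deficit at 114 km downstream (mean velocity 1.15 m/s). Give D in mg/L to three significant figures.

D ≈ 5.86 mg/L

Travel time t = x/v = 114 km / (1.15 m/s) = 114000 m / 1.15 m/s = 99130 s = 1.147 d.
k_d L₀/(k_2−k_d) = 0.261×39.3/(1.14−0.261) = 10.26/0.8790 = 11.67 mg/L.
e^(−k_d t) = e^(−0.261×1.147) = 0.7412; e^(−k_2 t) = e^(−1.14×1.147) = 0.2704.
D = 11.67 × (0.7412 − 0.2704) + 1.35 × 0.2704 = 5.495 + 0.3650 = 5.860 mg/L.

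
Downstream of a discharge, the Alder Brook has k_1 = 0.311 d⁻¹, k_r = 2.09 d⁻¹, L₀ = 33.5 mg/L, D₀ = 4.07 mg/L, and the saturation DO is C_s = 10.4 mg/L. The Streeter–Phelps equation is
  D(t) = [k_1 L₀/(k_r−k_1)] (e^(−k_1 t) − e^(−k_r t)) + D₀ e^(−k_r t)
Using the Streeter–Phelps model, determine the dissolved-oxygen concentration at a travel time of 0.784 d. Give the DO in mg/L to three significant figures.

k_1 L₀/(k_r−k_1) = 0.311×33.5/(2.09−0.311) = 10.42/1.779 = 5.856 mg/L.
e^(−k_1 t) = e^(−0.311×0.7840) = 0.7836; e^(−k_r t) = e^(−2.09×0.7840) = 0.1943.
D = 5.856 × (0.7836 − 0.1943) + 4.07 × 0.1943 = 3.452 + 0.7906 = 4.242 mg/L.
DO = C_s − D = 10.4 − 4.242 = 6.158 mg/L.

DO ≈ 6.16 mg/L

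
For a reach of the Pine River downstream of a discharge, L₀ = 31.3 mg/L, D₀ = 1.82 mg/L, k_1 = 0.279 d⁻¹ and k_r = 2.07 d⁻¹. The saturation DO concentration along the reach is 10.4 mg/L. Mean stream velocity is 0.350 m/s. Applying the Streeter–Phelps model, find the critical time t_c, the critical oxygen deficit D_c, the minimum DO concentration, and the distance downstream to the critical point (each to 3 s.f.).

t_c ≈ 0.858 d; D_c ≈ 3.32 mg/L; min DO ≈ 7.08 mg/L; x_c ≈ 25.9 km

With k_r/k_1 = 7.419 and 1 − D₀(k_r−k_1)/(k_1 L₀) = 0.6267,
t_c = ln(7.419 × 0.6267) / (2.07 − 0.279) = ln(4.650) / 1.791 = 1.537/1.791 = 0.8581 d.
D_c = (k_1/k_r) L₀ e^(−k_1 t_c) = (0.279/2.07) × 31.3 × e^(−0.279×0.8581) = 0.1348 × 31.3 × 0.7871 = 3.321 mg/L.
Minimum DO = C_s − D_c = 10.4 − 3.321 = 7.079 mg/L.
x_c = v t_c = 0.350 m/s × 0.8581 d × 86400 s/d = 25950 m ≈ 25.9 km.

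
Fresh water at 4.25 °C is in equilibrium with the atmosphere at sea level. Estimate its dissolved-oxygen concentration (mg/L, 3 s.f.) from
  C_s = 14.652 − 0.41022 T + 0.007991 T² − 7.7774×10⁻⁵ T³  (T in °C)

C_s = 14.652 − 0.41022×4.25 + 0.007991×4.25² − 7.7774×10⁻⁵×4.25³ = 13.05 mg/L.

C_s ≈ 13.0 mg/L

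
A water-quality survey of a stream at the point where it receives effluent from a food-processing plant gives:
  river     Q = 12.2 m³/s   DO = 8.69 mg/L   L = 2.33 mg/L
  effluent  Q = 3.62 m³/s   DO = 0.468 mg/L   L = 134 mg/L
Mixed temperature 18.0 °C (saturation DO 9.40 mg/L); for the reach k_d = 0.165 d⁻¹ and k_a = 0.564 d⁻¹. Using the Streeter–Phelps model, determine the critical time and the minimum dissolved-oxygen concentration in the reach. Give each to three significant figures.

Mixed DO = (12.2×8.69 + 3.62×0.468)/(12.2+3.62) = 107.7/15.82 = 6.809 mg/L.
Mixed L₀ = (12.2×2.33 + 3.62×134)/(15.82) = 513.5/15.82 = 32.46 mg/L.
Initial deficit D₀ = C_s − DO₀ = 9.40 − 6.809 = 2.591 mg/L.
t_c = (1/0.3990) ln[(0.564/0.165)(1 − 2.591×0.3990/(0.165×32.46))] = 2.506 × ln(2.758) = 2.543 d.
D_c = (0.165/0.564) × 32.46 × e^(−0.165×2.543) = 0.2926 × 32.46 × 0.6573 = 6.242 mg/L.
Minimum DO = 9.40 − 6.242 = 3.158 mg/L.

t_c ≈ 2.54 d; minimum DO ≈ 3.16 mg/L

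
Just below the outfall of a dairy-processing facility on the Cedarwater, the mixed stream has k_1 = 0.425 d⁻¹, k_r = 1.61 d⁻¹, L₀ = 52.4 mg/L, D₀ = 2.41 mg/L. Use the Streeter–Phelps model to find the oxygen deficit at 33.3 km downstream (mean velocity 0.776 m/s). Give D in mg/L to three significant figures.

D ≈ 7.85 mg/L

Travel time t = x/v = 33.3 km / (0.776 m/s) = 33300 m / 0.776 m/s = 42910 s = 0.4967 d.
k_1 L₀/(k_r−k_1) = 0.425×52.4/(1.61−0.425) = 22.27/1.185 = 18.79 mg/L.
e^(−k_1 t) = e^(−0.425×0.4967) = 0.8097; e^(−k_r t) = e^(−1.61×0.4967) = 0.4495.
D = 18.79 × (0.8097 − 0.4495) + 2.41 × 0.4495 = 6.770 + 1.083 = 7.853 mg/L.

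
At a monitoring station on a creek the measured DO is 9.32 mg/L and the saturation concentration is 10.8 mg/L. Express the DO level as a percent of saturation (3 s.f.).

86.3 % saturation

% saturation = C/C_s × 100 = 9.32/10.8 × 100 = 86.3 %.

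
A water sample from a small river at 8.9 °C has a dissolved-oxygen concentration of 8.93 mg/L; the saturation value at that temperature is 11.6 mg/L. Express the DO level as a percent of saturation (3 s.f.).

% saturation = C/C_s × 100 = 8.93/11.6 × 100 = 77.0 %.

77.0 % saturation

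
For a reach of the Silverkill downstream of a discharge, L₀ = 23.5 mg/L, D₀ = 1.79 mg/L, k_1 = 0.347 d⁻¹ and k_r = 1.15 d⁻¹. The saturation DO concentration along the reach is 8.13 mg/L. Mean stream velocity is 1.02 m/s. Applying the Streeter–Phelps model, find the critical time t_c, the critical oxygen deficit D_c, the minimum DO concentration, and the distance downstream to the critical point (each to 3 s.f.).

t_c ≈ 1.25 d; D_c ≈ 4.59 mg/L; min DO ≈ 3.54 mg/L; x_c ≈ 110 km

t_c = [1/(k_r−k_1)] ln[(k_r/k_1)(1 − D₀(k_r−k_1)/(k_1 L₀))]
= [1/(1.15−0.347)] ln[(1.15/0.347)(1 − 1.79×0.8030/(0.347×23.5))]
= (1/0.8030) ln[3.314 × 0.8237] = 1.245 × ln(2.730) = 1.245 × 1.004 = 1.251 d.
D_c = (k_1/k_r) L₀ e^(−k_1 t_c) = (0.347/1.15) × 23.5 × e^(−0.347×1.251) = 0.3017 × 23.5 × 0.6479 = 4.594 mg/L.
Minimum DO = C_s − D_c = 8.13 − 4.594 = 3.536 mg/L.
x_c = v t_c = 1.02 m/s × 1.251 d × 86400 s/d = 110200 m ≈ 110 km.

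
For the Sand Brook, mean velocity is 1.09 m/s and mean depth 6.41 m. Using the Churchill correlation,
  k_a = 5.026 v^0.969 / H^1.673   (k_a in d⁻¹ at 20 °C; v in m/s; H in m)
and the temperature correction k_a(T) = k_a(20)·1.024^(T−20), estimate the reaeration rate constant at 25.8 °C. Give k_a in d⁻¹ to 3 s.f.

k_a(20) = 5.026 × 1.09^0.969 / 6.41^1.673 = 5.026 × 1.087 / 22.38 = 0.2441 d⁻¹.
k_a(25.8) = 0.2441 × 1.024^(25.8−20) = 0.2441 × 1.147 = 0.2801 d⁻¹.

k_a ≈ 0.280 d⁻¹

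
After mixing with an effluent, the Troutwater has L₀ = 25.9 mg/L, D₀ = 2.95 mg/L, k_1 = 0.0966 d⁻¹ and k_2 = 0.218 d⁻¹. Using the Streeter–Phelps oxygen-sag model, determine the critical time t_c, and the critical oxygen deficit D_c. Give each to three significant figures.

t_c = [1/(k_2−k_1)] ln[(k_2/k_1)(1 − D₀(k_2−k_1)/(k_1 L₀))]
= [1/(0.218−0.0966)] ln[(0.218/0.0966)(1 − 2.95×0.1214/(0.0966×25.9))]
= (1/0.1214) ln[2.257 × 0.8569] = 8.237 × ln(1.934) = 8.237 × 0.6594 = 5.432 d.
L(t_c) = L₀ e^(−k_1 t_c) = 25.9 × 0.5917 = 15.33 mg/L, and at the critical point k_2 D_c = k_1 L, so D_c = (0.0966/0.218) × 15.33 = 6.791 mg/L.

t_c ≈ 5.43 d; D_c ≈ 6.79 mg/L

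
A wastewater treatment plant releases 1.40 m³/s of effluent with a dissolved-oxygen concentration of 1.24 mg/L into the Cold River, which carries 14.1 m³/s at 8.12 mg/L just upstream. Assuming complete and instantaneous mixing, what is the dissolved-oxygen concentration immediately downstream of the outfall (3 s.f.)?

7.50 mg/L

Flow-weighted mixing: C = (Q_r C_r + Q_w C_w)/(Q_r + Q_w)
= (14.1×8.12 + 1.40×1.24)/(14.1 + 1.40) = 116.2/15.50 = 7.499 mg/L.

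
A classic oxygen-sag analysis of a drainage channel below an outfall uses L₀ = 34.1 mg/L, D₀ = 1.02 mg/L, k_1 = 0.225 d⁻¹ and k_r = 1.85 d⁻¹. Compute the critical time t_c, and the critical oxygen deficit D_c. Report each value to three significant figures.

t_c ≈ 1.15 d; D_c ≈ 3.20 mg/L

t_c = [1/(k_r−k_1)] ln[(k_r/k_1)(1 − D₀(k_r−k_1)/(k_1 L₀))]
= [1/(1.85−0.225)] ln[(1.85/0.225)(1 − 1.02×1.625/(0.225×34.1))]
= (1/1.625) ln[8.222 × 0.7840] = 0.6154 × ln(6.446) = 0.6154 × 1.863 = 1.147 d.
L(t_c) = L₀ e^(−k_1 t_c) = 34.1 × 0.7726 = 26.35 mg/L, and at the critical point k_r D_c = k_1 L, so D_c = (0.225/1.85) × 26.35 = 3.204 mg/L.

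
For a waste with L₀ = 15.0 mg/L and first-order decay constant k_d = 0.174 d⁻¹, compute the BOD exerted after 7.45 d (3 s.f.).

y ≈ 10.9 mg/L

y_t = L₀(1 − e^(−k_d t)) = 15.0 × (1 − e^(−0.174×7.45))
= 15.0 × (1 − 0.2735) = 15.0 × 0.7265 = 10.90 mg/L.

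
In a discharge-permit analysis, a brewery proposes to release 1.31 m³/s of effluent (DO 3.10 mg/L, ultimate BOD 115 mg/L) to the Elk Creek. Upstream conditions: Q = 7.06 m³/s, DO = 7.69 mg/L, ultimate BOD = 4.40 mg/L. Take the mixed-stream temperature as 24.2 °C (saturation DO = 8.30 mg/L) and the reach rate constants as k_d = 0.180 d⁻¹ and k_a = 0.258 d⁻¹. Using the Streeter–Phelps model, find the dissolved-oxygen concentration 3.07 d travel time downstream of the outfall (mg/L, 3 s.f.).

DO ≈ 1.56 mg/L

Mixed DO = (7.06×7.69 + 1.31×3.10)/(7.06+1.31) = 58.35/8.370 = 6.972 mg/L.
Mixed L₀ = (7.06×4.40 + 1.31×115)/(8.370) = 181.7/8.370 = 21.71 mg/L.
Initial deficit D₀ = C_s − DO₀ = 8.30 − 6.972 = 1.328 mg/L.
D(3.07) = [0.180×21.71/(0.258−0.180)](e^(−0.180×3.07) − e^(−0.258×3.07)) + 1.328 e^(−0.258×3.07)
= 50.10 × (0.5755 − 0.4529) + 1.328 × 0.4529 = 6.741 mg/L.
DO = 8.30 − 6.741 = 1.559 mg/L.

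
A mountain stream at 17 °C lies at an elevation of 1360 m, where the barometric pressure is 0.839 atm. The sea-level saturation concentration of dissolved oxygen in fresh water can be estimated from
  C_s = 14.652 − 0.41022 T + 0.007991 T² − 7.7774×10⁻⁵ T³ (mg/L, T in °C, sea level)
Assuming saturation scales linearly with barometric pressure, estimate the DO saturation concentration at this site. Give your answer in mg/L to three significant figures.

C_s ≈ 8.06 mg/L

At sea level: C_s = 14.652 − 0.41022×17 + 0.007991×17² − 7.7774×10⁻⁵×17³ = 9.606 mg/L.
Pressure correction: C_s' = 9.606 × 0.839 = 8.059 mg/L.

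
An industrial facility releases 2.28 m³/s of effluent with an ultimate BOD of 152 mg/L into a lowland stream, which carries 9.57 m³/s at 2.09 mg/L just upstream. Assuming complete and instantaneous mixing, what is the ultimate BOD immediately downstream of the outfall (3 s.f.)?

Flow-weighted mixing: C = (Q_r C_r + Q_w C_w)/(Q_r + Q_w)
= (9.57×2.09 + 2.28×152)/(9.57 + 2.28) = 366.6/11.85 = 30.93 mg/L.

30.9 mg/L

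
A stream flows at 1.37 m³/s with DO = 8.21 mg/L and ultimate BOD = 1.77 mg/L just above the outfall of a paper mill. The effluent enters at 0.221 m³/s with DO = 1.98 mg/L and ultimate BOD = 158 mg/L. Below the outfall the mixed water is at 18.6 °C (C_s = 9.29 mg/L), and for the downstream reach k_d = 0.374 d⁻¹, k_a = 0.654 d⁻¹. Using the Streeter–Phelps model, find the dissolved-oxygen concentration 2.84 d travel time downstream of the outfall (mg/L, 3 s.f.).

DO ≈ 3.04 mg/L

Mixed DO = (1.37×8.21 + 0.221×1.98)/(1.37+0.221) = 11.69/1.591 = 7.345 mg/L.
Mixed L₀ = (1.37×1.77 + 0.221×158)/(1.591) = 37.34/1.591 = 23.47 mg/L.
Initial deficit D₀ = C_s − DO₀ = 9.29 − 7.345 = 1.945 mg/L.
D(2.84) = [0.374×23.47/(0.654−0.374)](e^(−0.374×2.84) − e^(−0.654×2.84)) + 1.945 e^(−0.654×2.84)
= 31.35 × (0.3457 − 0.1561) + 1.945 × 0.1561 = 6.249 mg/L.
DO = 9.29 − 6.249 = 3.041 mg/L.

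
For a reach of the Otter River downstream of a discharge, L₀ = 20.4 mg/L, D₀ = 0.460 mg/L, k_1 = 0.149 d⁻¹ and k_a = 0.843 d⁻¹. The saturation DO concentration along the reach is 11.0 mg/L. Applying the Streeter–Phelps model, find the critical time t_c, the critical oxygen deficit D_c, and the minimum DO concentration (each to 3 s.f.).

With k_a/k_1 = 5.658 and 1 − D₀(k_a−k_1)/(k_1 L₀) = 0.8950,
t_c = ln(5.658 × 0.8950) / (0.843 − 0.149) = ln(5.064) / 0.6940 = 1.622/0.6940 = 2.337 d.
L(t_c) = L₀ e^(−k_1 t_c) = 20.4 × 0.7059 = 14.40 mg/L, and at the critical point k_a D_c = k_1 L, so D_c = (0.149/0.843) × 14.40 = 2.545 mg/L.
Minimum DO = C_s − D_c = 11.0 − 2.545 = 8.455 mg/L.

t_c ≈ 2.34 d; D_c ≈ 2.55 mg/L; min DO ≈ 8.45 mg/L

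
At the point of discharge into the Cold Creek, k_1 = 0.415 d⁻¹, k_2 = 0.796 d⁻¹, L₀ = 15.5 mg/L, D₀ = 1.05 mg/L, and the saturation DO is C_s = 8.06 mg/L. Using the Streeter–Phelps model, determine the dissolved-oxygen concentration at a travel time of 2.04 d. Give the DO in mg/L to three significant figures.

DO ≈ 3.94 mg/L

k_1 L₀/(k_2−k_1) = 0.415×15.5/(0.796−0.415) = 6.433/0.3810 = 16.88 mg/L.
e^(−k_1 t) = e^(−0.415×2.040) = 0.4289; e^(−k_2 t) = e^(−0.796×2.040) = 0.1971.
D = 16.88 × (0.4289 − 0.1971) + 1.05 × 0.1971 = 3.912 + 0.2070 = 4.119 mg/L.
DO = C_s − D = 8.06 − 4.119 = 3.941 mg/L.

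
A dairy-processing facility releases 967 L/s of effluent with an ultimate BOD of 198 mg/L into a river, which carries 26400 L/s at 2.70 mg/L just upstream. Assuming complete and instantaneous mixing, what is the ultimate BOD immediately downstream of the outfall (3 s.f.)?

9.60 mg/L

Flow-weighted mixing: C = (Q_r C_r + Q_w C_w)/(Q_r + Q_w)
= (26400×2.70 + 967×198)/(26400 + 967) = 262700/27370 = 9.601 mg/L.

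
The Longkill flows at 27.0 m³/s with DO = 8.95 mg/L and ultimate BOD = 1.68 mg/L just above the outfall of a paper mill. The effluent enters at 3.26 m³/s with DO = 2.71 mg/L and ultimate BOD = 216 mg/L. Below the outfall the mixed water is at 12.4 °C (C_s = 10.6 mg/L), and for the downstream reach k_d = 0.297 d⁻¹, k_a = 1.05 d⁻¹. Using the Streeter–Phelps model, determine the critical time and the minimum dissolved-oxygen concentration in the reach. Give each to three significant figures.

t_c ≈ 1.32 d; minimum DO ≈ 5.86 mg/L

Mixed DO = (27.0×8.95 + 3.26×2.71)/(27.0+3.26) = 250.5/30.26 = 8.278 mg/L.
Mixed L₀ = (27.0×1.68 + 3.26×216)/(30.26) = 749.5/30.26 = 24.77 mg/L.
Initial deficit D₀ = C_s − DO₀ = 10.6 − 8.278 = 2.322 mg/L.
t_c = (1/0.7530) ln[(1.05/0.297)(1 − 2.322×0.7530/(0.297×24.77))] = 1.328 × ln(2.695) = 1.317 d.
D_c = (0.297/1.05) × 24.77 × e^(−0.297×1.317) = 0.2829 × 24.77 × 0.6764 = 4.739 mg/L.
Minimum DO = 10.6 − 4.739 = 5.861 mg/L.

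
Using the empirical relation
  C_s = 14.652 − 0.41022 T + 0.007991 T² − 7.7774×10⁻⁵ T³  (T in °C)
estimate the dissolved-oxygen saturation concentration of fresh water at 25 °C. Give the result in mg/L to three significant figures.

C_s = 14.652 − 0.41022×25 + 0.007991×25² − 7.7774×10⁻⁵×25³ = 8.176 mg/L.

C_s ≈ 8.18 mg/L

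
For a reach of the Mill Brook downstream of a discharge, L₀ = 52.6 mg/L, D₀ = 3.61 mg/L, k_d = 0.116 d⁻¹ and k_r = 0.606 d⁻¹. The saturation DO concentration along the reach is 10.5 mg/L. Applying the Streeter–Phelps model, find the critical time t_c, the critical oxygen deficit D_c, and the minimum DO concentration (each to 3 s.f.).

t_c ≈ 2.68 d; D_c ≈ 7.38 mg/L; min DO ≈ 3.12 mg/L

With k_r/k_d = 5.224 and 1 − D₀(k_r−k_d)/(k_d L₀) = 0.7101,
t_c = ln(5.224 × 0.7101) / (0.606 − 0.116) = ln(3.710) / 0.4900 = 1.311/0.4900 = 2.675 d.
L(t_c) = L₀ e^(−k_d t_c) = 52.6 × 0.7332 = 38.57 mg/L, and at the critical point k_r D_c = k_d L, so D_c = (0.116/0.606) × 38.57 = 7.382 mg/L.
Minimum DO = C_s − D_c = 10.5 − 7.382 = 3.118 mg/L.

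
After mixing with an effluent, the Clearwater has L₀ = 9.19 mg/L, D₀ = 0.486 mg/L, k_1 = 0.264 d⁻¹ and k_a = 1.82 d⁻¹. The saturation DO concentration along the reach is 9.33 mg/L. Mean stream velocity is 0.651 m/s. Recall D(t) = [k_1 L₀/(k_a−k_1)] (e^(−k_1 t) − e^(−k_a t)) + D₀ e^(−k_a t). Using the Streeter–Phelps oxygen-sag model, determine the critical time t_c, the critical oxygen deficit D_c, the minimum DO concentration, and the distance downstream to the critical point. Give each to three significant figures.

At the critical point dD/dt = 0, so k_1 L₀ e^(−k_1 t) = k_a D. Substituting D(t) from the Streeter–Phelps equation and solving for t gives
t_c = ln[(k_a/k_1)(1 − D₀(k_a−k_1)/(k_1 L₀))] / (k_a−k_1).
Here k_a−k_1 = 1.556 d⁻¹ and 1 − D₀(k_a−k_1)/(k_1 L₀) = 1 − 0.486×1.556/(0.264×9.19) = 0.6883, so
t_c = ln(6.894 × 0.6883) / 1.556 = 1.557 / 1.556 = 1.001 d.
D_c = (k_1/k_a) L₀ e^(−k_1 t_c) = (0.264/1.82) × 9.19 × e^(−0.264×1.001) = 0.1451 × 9.19 × 0.7678 = 1.024 mg/L.
Minimum DO = C_s − D_c = 9.33 − 1.024 = 8.306 mg/L.
x_c = v t_c = 0.651 m/s × 1.001 d × 86400 s/d = 56290 m ≈ 56.3 km.

t_c ≈ 1.00 d; D_c ≈ 1.02 mg/L; min DO ≈ 8.31 mg/L; x_c ≈ 56.3 km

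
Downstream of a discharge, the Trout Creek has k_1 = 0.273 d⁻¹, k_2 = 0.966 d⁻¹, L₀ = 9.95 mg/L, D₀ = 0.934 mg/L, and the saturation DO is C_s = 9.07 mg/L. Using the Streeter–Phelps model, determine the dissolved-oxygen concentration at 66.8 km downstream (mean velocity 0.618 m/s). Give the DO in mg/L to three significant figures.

Travel time t = x/v = 66.8 km / (0.618 m/s) = 66800 m / 0.618 m/s = 108100 s = 1.251 d.
k_1 L₀/(k_2−k_1) = 0.273×9.95/(0.966−0.273) = 2.716/0.6930 = 3.920 mg/L.
e^(−k_1 t) = e^(−0.273×1.251) = 0.7107; e^(−k_2 t) = e^(−0.966×1.251) = 0.2986.
D = 3.920 × (0.7107 − 0.2986) + 0.934 × 0.2986 = 1.615 + 0.2789 = 1.894 mg/L.
DO = C_s − D = 9.07 − 1.894 = 7.176 mg/L.

DO ≈ 7.18 mg/L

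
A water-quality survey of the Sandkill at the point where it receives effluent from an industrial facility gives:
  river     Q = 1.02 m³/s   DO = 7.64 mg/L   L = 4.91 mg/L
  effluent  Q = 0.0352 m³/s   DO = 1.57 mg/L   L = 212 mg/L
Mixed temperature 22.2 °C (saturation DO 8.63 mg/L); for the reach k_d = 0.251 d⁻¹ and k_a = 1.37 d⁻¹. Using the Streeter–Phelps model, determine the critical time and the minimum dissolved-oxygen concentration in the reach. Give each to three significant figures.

t_c ≈ 0.983 d; minimum DO ≈ 6.94 mg/L

Mixed DO = (1.02×7.64 + 0.0352×1.57)/(1.02+0.0352) = 7.848/1.055 = 7.438 mg/L.
Mixed L₀ = (1.02×4.91 + 0.0352×212)/(1.055) = 12.47/1.055 = 11.82 mg/L.
Initial deficit D₀ = C_s − DO₀ = 8.63 − 7.438 = 1.192 mg/L.
t_c = (1/1.119) ln[(1.37/0.251)(1 − 1.192×1.119/(0.251×11.82))] = 0.8937 × ln(3.003) = 0.9826 d.
D_c = (0.251/1.37) × 11.82 × e^(−0.251×0.9826) = 0.1832 × 11.82 × 0.7814 = 1.692 mg/L.
Minimum DO = 8.63 − 1.692 = 6.938 mg/L.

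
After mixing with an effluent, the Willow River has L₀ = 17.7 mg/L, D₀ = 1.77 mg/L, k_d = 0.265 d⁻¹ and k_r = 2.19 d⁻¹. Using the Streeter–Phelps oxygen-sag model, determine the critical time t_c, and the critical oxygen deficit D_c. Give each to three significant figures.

t_c ≈ 0.424 d; D_c ≈ 1.91 mg/L

t_c = [1/(k_r−k_d)] ln[(k_r/k_d)(1 − D₀(k_r−k_d)/(k_d L₀))]
= [1/(2.19−0.265)] ln[(2.19/0.265)(1 − 1.77×1.925/(0.265×17.7))]
= (1/1.925) ln[8.264 × 0.2736] = 0.5195 × ln(2.261) = 0.5195 × 0.8158 = 0.4238 d.
D_c = (k_d/k_r) L₀ e^(−k_d t_c) = (0.265/2.19) × 17.7 × e^(−0.265×0.4238) = 0.1210 × 17.7 × 0.8938 = 1.914 mg/L.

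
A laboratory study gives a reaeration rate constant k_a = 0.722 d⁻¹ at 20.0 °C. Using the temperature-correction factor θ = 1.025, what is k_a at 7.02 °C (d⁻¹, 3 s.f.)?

k_a ≈ 0.524 d⁻¹

k_a(T₂) = k_a(T₁) · θ^(T₂−T₁) = 0.722 × 1.025^(7.02−20.0)
= 0.722 × 1.025^-13.0 = 0.722 × 0.7258 = 0.5240 d⁻¹.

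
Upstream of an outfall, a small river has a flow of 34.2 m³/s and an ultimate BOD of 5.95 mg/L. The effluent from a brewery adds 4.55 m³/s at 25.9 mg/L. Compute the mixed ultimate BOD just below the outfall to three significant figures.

8.29 mg/L

Flow-weighted mixing: C = (Q_r C_r + Q_w C_w)/(Q_r + Q_w)
= (34.2×5.95 + 4.55×25.9)/(34.2 + 4.55) = 321.3/38.75 = 8.293 mg/L.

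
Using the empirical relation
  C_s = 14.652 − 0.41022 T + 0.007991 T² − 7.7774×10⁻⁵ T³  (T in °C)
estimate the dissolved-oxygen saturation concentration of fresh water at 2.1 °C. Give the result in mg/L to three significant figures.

C_s ≈ 13.8 mg/L

C_s = 14.652 − 0.41022×2.1 + 0.007991×2.1² − 7.7774×10⁻⁵×2.1³ = 13.83 mg/L.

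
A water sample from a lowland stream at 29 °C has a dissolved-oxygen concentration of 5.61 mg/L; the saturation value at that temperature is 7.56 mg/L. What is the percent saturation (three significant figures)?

% saturation = C/C_s × 100 = 5.61/7.56 × 100 = 74.2 %.

74.2 % saturation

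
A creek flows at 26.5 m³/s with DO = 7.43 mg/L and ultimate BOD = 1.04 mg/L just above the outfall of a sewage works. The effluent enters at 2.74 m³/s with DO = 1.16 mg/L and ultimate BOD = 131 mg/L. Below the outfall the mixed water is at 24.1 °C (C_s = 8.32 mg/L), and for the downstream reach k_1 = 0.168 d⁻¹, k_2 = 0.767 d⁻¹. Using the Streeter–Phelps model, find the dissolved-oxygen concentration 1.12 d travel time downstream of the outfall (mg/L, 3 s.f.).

Mixed DO = (26.5×7.43 + 2.74×1.16)/(26.5+2.74) = 200.1/29.24 = 6.842 mg/L.
Mixed L₀ = (26.5×1.04 + 2.74×131)/(29.24) = 386.5/29.24 = 13.22 mg/L.
Initial deficit D₀ = C_s − DO₀ = 8.32 − 6.842 = 1.478 mg/L.
D(1.12) = [0.168×13.22/(0.767−0.168)](e^(−0.168×1.12) − e^(−0.767×1.12)) + 1.478 e^(−0.767×1.12)
= 3.707 × (0.8285 − 0.4236) + 1.478 × 0.4236 = 2.127 mg/L.
DO = 8.32 − 2.127 = 6.193 mg/L.

DO ≈ 6.19 mg/L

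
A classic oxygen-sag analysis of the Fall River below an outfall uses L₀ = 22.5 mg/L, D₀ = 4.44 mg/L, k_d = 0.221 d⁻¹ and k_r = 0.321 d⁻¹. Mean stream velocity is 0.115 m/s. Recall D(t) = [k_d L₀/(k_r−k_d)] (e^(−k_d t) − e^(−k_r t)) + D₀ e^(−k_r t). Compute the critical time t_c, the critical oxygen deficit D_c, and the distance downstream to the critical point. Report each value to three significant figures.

With k_r/k_d = 1.452 and 1 − D₀(k_r−k_d)/(k_d L₀) = 0.9107,
t_c = ln(1.452 × 0.9107) / (0.321 − 0.221) = ln(1.323) / 0.1000 = 0.2797/0.1000 = 2.797 d.
D_c = (k_d/k_r) L₀ e^(−k_d t_c) = (0.221/0.321) × 22.5 × e^(−0.221×2.797) = 0.6885 × 22.5 × 0.5389 = 8.348 mg/L.
x_c = v t_c = 0.115 m/s × 2.797 d × 86400 s/d = 27800 m ≈ 27.8 km.

t_c ≈ 2.80 d; D_c ≈ 8.35 mg/L; x_c ≈ 27.8 km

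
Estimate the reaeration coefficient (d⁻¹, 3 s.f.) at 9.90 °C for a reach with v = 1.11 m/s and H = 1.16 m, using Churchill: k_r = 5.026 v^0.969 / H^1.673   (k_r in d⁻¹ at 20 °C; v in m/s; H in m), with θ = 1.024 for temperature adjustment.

k_r ≈ 3.41 d⁻¹

k_r(20) = 5.026 × 1.11^0.969 / 1.16^1.673 = 5.026 × 1.106 / 1.282 = 4.338 d⁻¹.
k_r(9.90) = 4.338 × 1.024^(9.90−20) = 4.338 × 0.7870 = 3.414 d⁻¹.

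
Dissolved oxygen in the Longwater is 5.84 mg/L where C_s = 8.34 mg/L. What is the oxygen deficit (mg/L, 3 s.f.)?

D ≈ 2.50 mg/L

D = C_s − C = 8.34 − 5.84 = 2.50 mg/L.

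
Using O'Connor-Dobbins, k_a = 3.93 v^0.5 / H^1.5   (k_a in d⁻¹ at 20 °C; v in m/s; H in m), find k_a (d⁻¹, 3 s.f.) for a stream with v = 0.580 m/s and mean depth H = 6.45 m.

k_a ≈ 0.183 d⁻¹

k_a = 3.93 × 0.580^0.5 / 6.45^1.5 = 3.93 × 0.7616 / 16.38 = 0.1827 d⁻¹.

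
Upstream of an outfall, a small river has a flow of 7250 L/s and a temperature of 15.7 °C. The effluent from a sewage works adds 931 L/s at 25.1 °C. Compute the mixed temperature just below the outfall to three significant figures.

Flow-weighted mixing: C = (Q_r C_r + Q_w C_w)/(Q_r + Q_w)
= (7250×15.7 + 931×25.1)/(7250 + 931) = 137200/8181 = 16.77 °C.

16.8 °C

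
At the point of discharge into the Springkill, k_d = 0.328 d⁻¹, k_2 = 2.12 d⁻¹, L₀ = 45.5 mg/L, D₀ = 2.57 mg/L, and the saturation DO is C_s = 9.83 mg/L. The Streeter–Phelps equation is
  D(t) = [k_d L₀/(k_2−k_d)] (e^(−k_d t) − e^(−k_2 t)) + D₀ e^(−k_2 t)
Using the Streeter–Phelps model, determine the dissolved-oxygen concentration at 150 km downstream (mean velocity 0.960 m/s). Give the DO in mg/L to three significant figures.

Travel time t = x/v = 150 km / (0.960 m/s) = 150000 m / 0.960 m/s = 156200 s = 1.808 d.
k_d L₀/(k_2−k_d) = 0.328×45.5/(2.12−0.328) = 14.92/1.792 = 8.328 mg/L.
e^(−k_d t) = e^(−0.328×1.808) = 0.5526; e^(−k_2 t) = e^(−2.12×1.808) = 0.02162.
D = 8.328 × (0.5526 − 0.02162) + 2.57 × 0.02162 = 4.422 + 0.05558 = 4.477 mg/L.
DO = C_s − D = 9.83 − 4.477 = 5.353 mg/L.

DO ≈ 5.35 mg/L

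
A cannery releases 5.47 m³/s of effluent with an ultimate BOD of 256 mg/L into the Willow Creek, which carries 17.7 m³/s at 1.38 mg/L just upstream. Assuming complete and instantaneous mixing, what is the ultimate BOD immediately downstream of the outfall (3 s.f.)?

Flow-weighted mixing: C = (Q_r C_r + Q_w C_w)/(Q_r + Q_w)
= (17.7×1.38 + 5.47×256)/(17.7 + 5.47) = 1425/23.17 = 61.49 mg/L.

61.5 mg/L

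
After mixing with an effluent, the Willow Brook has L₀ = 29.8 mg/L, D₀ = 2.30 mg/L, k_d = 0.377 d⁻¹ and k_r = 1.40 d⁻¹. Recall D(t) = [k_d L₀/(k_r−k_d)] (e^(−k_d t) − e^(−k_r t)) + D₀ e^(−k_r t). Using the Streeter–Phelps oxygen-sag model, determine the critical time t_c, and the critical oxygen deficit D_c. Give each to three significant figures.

With k_r/k_d = 3.714 and 1 − D₀(k_r−k_d)/(k_d L₀) = 0.7906,
t_c = ln(3.714 × 0.7906) / (1.40 − 0.377) = ln(2.936) / 1.023 = 1.077/1.023 = 1.053 d.
L(t_c) = L₀ e^(−k_d t_c) = 29.8 × 0.6724 = 20.04 mg/L, and at the critical point k_r D_c = k_d L, so D_c = (0.377/1.40) × 20.04 = 5.396 mg/L.

t_c ≈ 1.05 d; D_c ≈ 5.40 mg/L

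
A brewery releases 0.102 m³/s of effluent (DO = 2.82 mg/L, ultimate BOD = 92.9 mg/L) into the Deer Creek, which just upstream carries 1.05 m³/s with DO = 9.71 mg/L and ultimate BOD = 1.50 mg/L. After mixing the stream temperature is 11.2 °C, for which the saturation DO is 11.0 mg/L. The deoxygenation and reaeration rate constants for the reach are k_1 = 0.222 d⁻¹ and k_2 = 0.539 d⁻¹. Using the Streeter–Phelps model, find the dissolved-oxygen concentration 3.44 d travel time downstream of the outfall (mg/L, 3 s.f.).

DO ≈ 8.62 mg/L

Mixed DO = (1.05×9.71 + 0.102×2.82)/(1.05+0.102) = 10.48/1.152 = 9.100 mg/L.
Mixed L₀ = (1.05×1.50 + 0.102×92.9)/(1.152) = 11.05/1.152 = 9.593 mg/L.
Initial deficit D₀ = C_s − DO₀ = 11.0 − 9.100 = 1.900 mg/L.
D(3.44) = [0.222×9.593/(0.539−0.222)](e^(−0.222×3.44) − e^(−0.539×3.44)) + 1.900 e^(−0.539×3.44)
= 6.718 × (0.4659 − 0.1566) + 1.900 × 0.1566 = 2.376 mg/L.
DO = 11.0 − 2.376 = 8.624 mg/L.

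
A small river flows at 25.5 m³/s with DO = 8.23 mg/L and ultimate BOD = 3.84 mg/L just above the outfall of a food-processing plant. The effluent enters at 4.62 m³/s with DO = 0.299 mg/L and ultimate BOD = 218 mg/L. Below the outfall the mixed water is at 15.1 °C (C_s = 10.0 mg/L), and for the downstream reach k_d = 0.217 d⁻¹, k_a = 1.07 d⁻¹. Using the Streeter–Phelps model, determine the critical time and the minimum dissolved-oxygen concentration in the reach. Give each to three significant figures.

t_c ≈ 1.42 d; minimum DO ≈ 4.53 mg/L

Mixed DO = (25.5×8.23 + 4.62×0.299)/(25.5+4.62) = 211.2/30.12 = 7.013 mg/L.
Mixed L₀ = (25.5×3.84 + 4.62×218)/(30.12) = 1105/30.12 = 36.69 mg/L.
Initial deficit D₀ = C_s − DO₀ = 10.0 − 7.013 = 2.987 mg/L.
t_c = (1/0.8530) ln[(1.07/0.217)(1 − 2.987×0.8530/(0.217×36.69))] = 1.172 × ln(3.353) = 1.418 d.
D_c = (0.217/1.07) × 36.69 × e^(−0.217×1.418) = 0.2028 × 36.69 × 0.7351 = 5.469 mg/L.
Minimum DO = 10.0 − 5.469 = 4.531 mg/L.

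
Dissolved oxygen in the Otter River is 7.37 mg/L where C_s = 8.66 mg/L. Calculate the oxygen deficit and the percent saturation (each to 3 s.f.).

D ≈ 1.29 mg/L; 85.1 % saturation

D = C_s − C = 8.66 − 7.37 = 1.29 mg/L.
% saturation = 7.37/8.66 × 100 = 85.1 %.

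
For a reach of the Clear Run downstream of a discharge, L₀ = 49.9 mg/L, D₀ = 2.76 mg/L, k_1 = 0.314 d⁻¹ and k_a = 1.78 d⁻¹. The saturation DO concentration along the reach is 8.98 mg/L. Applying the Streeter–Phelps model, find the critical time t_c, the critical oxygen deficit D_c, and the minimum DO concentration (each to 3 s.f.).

With k_a/k_1 = 5.669 and 1 − D₀(k_a−k_1)/(k_1 L₀) = 0.7418,
t_c = ln(5.669 × 0.7418) / (1.78 − 0.314) = ln(4.205) / 1.466 = 1.436/1.466 = 0.9797 d.
L(t_c) = L₀ e^(−k_1 t_c) = 49.9 × 0.7352 = 36.69 mg/L, and at the critical point k_a D_c = k_1 L, so D_c = (0.314/1.78) × 36.69 = 6.472 mg/L.
Minimum DO = C_s − D_c = 8.98 − 6.472 = 2.508 mg/L.

t_c ≈ 0.980 d; D_c ≈ 6.47 mg/L; min DO ≈ 2.51 mg/L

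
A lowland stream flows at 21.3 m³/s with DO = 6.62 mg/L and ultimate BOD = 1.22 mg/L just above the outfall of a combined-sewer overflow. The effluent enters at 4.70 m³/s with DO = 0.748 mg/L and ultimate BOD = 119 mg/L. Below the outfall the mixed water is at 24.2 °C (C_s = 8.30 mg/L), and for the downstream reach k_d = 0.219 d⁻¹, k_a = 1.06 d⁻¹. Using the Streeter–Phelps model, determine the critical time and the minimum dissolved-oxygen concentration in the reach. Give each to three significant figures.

Mixed DO = (21.3×6.62 + 4.70×0.748)/(21.3+4.70) = 144.5/26.00 = 5.559 mg/L.
Mixed L₀ = (21.3×1.22 + 4.70×119)/(26.00) = 585.3/26.00 = 22.51 mg/L.
Initial deficit D₀ = C_s − DO₀ = 8.30 − 5.559 = 2.741 mg/L.
t_c = (1/0.8410) ln[(1.06/0.219)(1 − 2.741×0.8410/(0.219×22.51))] = 1.189 × ln(2.577) = 1.125 d.
D_c = (0.219/1.06) × 22.51 × e^(−0.219×1.125) = 0.2066 × 22.51 × 0.7816 = 3.635 mg/L.
Minimum DO = 8.30 − 3.635 = 4.665 mg/L.

t_c ≈ 1.13 d; minimum DO ≈ 4.67 mg/L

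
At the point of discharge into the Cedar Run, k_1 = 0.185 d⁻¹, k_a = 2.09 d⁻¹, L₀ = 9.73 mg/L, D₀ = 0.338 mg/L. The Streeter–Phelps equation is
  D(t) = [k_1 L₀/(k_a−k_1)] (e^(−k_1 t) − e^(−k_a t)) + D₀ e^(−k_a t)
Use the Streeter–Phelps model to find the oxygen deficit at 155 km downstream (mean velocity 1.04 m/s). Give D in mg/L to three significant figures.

D ≈ 0.670 mg/L

Travel time t = x/v = 155 km / (1.04 m/s) = 155000 m / 1.04 m/s = 149000 s = 1.725 d.
k_1 L₀/(k_a−k_1) = 0.185×9.73/(2.09−0.185) = 1.800/1.905 = 0.9449 mg/L.
e^(−k_1 t) = e^(−0.185×1.725) = 0.7268; e^(−k_a t) = e^(−2.09×1.725) = 0.02718.
D = 0.9449 × (0.7268 − 0.02718) + 0.338 × 0.02718 = 0.6611 + 0.009187 = 0.6703 mg/L.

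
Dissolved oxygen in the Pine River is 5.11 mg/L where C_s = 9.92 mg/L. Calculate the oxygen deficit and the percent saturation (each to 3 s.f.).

D ≈ 4.81 mg/L; 51.5 % saturation

D = C_s − C = 9.92 − 5.11 = 4.81 mg/L.
% saturation = 5.11/9.92 × 100 = 51.5 %.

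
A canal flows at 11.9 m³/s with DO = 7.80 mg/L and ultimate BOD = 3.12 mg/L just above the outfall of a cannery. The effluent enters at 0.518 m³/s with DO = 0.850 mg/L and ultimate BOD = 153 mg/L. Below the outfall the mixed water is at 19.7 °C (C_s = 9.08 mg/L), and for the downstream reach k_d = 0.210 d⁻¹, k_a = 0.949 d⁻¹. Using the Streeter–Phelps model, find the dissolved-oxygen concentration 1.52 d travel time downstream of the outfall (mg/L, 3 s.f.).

Mixed DO = (11.9×7.80 + 0.518×0.850)/(11.9+0.518) = 93.26/12.42 = 7.510 mg/L.
Mixed L₀ = (11.9×3.12 + 0.518×153)/(12.42) = 116.4/12.42 = 9.372 mg/L.
Initial deficit D₀ = C_s − DO₀ = 9.08 − 7.510 = 1.570 mg/L.
D(1.52) = [0.210×9.372/(0.949−0.210)](e^(−0.210×1.52) − e^(−0.949×1.52)) + 1.570 e^(−0.949×1.52)
= 2.663 × (0.7267 − 0.2363) + 1.570 × 0.2363 = 1.677 mg/L.
DO = 9.08 − 1.677 = 7.403 mg/L.

DO ≈ 7.40 mg/L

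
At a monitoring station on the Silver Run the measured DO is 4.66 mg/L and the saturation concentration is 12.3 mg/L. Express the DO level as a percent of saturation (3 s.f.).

37.9 % saturation

% saturation = C/C_s × 100 = 4.66/12.3 × 100 = 37.9 %.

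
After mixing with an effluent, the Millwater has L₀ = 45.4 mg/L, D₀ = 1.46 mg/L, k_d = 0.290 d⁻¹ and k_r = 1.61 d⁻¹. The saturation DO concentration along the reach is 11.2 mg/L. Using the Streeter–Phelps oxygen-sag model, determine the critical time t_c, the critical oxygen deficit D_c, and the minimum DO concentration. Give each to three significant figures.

t_c ≈ 1.18 d; D_c ≈ 5.81 mg/L; min DO ≈ 5.39 mg/L

With k_r/k_d = 5.552 and 1 − D₀(k_r−k_d)/(k_d L₀) = 0.8536,
t_c = ln(5.552 × 0.8536) / (1.61 − 0.290) = ln(4.739) / 1.320 = 1.556/1.320 = 1.179 d.
D_c = (k_d/k_r) L₀ e^(−k_d t_c) = (0.290/1.61) × 45.4 × e^(−0.290×1.179) = 0.1801 × 45.4 × 0.7105 = 5.810 mg/L.
Minimum DO = C_s − D_c = 11.2 − 5.810 = 5.390 mg/L.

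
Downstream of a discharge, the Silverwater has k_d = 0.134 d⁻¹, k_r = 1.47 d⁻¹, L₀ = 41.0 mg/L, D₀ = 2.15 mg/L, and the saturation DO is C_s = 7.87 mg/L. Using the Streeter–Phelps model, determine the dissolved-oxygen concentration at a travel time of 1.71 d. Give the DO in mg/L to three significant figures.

DO ≈ 4.76 mg/L

k_d L₀/(k_r−k_d) = 0.134×41.0/(1.47−0.134) = 5.494/1.336 = 4.112 mg/L.
e^(−k_d t) = e^(−0.134×1.710) = 0.7952; e^(−k_r t) = e^(−1.47×1.710) = 0.08097.
D = 4.112 × (0.7952 − 0.08097) + 2.15 × 0.08097 = 2.937 + 0.1741 = 3.111 mg/L.
DO = C_s − D = 7.87 − 3.111 = 4.759 mg/L.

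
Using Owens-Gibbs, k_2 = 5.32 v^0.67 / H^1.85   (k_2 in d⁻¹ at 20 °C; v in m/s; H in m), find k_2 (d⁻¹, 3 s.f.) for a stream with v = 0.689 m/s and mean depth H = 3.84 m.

k_2 ≈ 0.344 d⁻¹

k_2 = 5.32 × 0.689^0.67 / 3.84^1.85 = 5.32 × 0.7791 / 12.05 = 0.3440 d⁻¹.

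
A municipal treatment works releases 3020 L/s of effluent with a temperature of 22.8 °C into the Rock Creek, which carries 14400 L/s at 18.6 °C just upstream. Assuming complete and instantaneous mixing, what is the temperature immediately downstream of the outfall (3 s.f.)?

Flow-weighted mixing: C = (Q_r C_r + Q_w C_w)/(Q_r + Q_w)
= (14400×18.6 + 3020×22.8)/(14400 + 3020) = 336700/17420 = 19.33 °C.

19.3 °C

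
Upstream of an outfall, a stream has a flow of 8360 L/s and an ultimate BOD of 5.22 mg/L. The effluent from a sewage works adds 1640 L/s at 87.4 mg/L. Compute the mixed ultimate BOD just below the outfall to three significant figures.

18.7 mg/L

Flow-weighted mixing: C = (Q_r C_r + Q_w C_w)/(Q_r + Q_w)
= (8360×5.22 + 1640×87.4)/(8360 + 1640) = 187000/10000 = 18.70 mg/L.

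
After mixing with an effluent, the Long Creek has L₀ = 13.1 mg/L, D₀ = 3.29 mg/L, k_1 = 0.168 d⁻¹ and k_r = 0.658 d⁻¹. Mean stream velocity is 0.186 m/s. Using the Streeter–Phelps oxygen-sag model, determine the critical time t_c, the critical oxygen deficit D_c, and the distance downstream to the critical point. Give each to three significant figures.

With k_r/k_1 = 3.917 and 1 − D₀(k_r−k_1)/(k_1 L₀) = 0.2675,
t_c = ln(3.917 × 0.2675) / (0.658 − 0.168) = ln(1.048) / 0.4900 = 0.04658/0.4900 = 0.09506 d.
D_c = (k_1/k_r) L₀ e^(−k_1 t_c) = (0.168/0.658) × 13.1 × e^(−0.168×0.09506) = 0.2553 × 13.1 × 0.9842 = 3.292 mg/L.
x_c = v t_c = 0.186 m/s × 0.09506 d × 86400 s/d = 1528 m ≈ 1.53 km.

t_c ≈ 0.0951 d; D_c ≈ 3.29 mg/L; x_c ≈ 1.53 km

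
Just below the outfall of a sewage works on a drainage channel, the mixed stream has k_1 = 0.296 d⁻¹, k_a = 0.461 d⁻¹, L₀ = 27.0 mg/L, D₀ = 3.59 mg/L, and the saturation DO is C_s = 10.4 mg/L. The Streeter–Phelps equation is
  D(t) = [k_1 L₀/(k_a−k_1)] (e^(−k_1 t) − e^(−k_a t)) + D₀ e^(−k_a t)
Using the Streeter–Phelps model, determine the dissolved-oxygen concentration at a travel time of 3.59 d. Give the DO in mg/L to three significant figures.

DO ≈ 2.23 mg/L

k_1 L₀/(k_a−k_1) = 0.296×27.0/(0.461−0.296) = 7.992/0.1650 = 48.44 mg/L.
e^(−k_1 t) = e^(−0.296×3.590) = 0.3455; e^(−k_a t) = e^(−0.461×3.590) = 0.1911.
D = 48.44 × (0.3455 − 0.1911) + 3.59 × 0.1911 = 7.481 + 0.6860 = 8.167 mg/L.
DO = C_s − D = 10.4 − 8.167 = 2.233 mg/L.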